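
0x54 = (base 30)2O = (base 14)60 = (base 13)66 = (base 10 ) 84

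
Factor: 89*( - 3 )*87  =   - 3^2*29^1*89^1 = - 23229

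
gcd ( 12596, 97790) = 2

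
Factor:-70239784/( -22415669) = 2^3*17^1*516469^1*22415669^(-1) 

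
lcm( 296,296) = 296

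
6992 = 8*874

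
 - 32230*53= -1708190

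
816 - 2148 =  - 1332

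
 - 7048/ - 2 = 3524/1  =  3524.00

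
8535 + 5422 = 13957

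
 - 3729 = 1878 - 5607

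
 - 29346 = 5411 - 34757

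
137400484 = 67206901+70193583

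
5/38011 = 5/38011 = 0.00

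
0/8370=0 = 0.00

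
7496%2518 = 2460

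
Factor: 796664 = 2^3*11^2*823^1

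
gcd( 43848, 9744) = 4872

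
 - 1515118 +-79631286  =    -  81146404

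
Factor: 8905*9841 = 5^1 * 13^2*137^1*757^1 = 87634105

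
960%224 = 64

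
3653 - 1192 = 2461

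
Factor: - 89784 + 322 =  - 2^1*41^1*1091^1 = - 89462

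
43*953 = 40979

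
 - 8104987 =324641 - 8429628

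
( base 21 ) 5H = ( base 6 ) 322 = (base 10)122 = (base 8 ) 172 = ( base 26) 4i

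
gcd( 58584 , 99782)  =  2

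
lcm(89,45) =4005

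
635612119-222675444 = 412936675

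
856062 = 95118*9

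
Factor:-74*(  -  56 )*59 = 2^4*7^1*37^1*59^1 = 244496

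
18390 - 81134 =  - 62744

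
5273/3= 1757 + 2/3 = 1757.67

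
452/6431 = 452/6431 = 0.07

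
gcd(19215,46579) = 1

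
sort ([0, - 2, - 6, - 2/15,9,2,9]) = [ - 6, - 2,  -  2/15, 0,2,9, 9]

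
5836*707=4126052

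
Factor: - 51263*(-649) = 33269687 = 11^1*59^1*51263^1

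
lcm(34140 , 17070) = 34140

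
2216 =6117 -3901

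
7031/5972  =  7031/5972 = 1.18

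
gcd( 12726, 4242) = 4242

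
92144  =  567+91577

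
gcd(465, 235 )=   5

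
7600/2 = 3800 = 3800.00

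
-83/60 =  - 2+37/60= - 1.38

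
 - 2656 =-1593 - 1063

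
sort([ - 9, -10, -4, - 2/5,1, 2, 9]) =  [ - 10, - 9, - 4,-2/5, 1, 2,9] 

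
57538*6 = 345228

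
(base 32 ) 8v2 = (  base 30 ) a66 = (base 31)9ha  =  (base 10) 9186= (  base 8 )21742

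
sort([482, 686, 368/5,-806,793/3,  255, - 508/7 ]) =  [ - 806, - 508/7,368/5, 255,793/3, 482,  686 ] 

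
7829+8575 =16404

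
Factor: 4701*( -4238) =-2^1*3^1*13^1*163^1 * 1567^1= - 19922838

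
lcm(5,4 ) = 20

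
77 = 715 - 638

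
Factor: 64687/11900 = 2^(  -  2 )*5^( - 2)*17^( - 1)*9241^1 = 9241/1700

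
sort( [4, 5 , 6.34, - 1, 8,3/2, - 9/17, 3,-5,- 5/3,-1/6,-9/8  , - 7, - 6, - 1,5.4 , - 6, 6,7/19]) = [ - 7,- 6,  -  6, - 5,  -  5/3, - 9/8,-1, - 1, - 9/17, - 1/6, 7/19,3/2, 3,4, 5, 5.4, 6, 6.34, 8]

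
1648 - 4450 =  - 2802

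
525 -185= 340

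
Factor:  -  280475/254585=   -  5^1*13^1*59^( - 1) = - 65/59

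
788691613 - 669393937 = 119297676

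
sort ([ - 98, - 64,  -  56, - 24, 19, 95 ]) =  [ - 98, - 64,  -  56, - 24  ,  19 , 95]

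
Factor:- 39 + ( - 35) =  - 2^1*37^1=- 74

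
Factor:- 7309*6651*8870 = -2^1*3^2*5^1*739^1*887^1* 7309^1 = -  431189850330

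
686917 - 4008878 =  - 3321961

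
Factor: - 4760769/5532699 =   -  13^1 * 47^( - 1) * 59^1*2069^1*39239^( - 1) = - 1586923/1844233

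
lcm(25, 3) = 75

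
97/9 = 10 + 7/9= 10.78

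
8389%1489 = 944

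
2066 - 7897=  - 5831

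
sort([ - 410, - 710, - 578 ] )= [ - 710, - 578, - 410 ]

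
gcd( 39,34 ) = 1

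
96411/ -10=  -  9642+ 9/10 =-9641.10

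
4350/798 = 725/133 = 5.45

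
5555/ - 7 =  - 5555/7 = - 793.57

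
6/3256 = 3/1628 = 0.00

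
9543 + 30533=40076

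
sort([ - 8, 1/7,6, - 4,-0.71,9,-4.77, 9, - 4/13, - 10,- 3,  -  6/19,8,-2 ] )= [ - 10, - 8, - 4.77,-4,- 3,- 2, - 0.71 ,-6/19,-4/13,1/7 , 6,8,9, 9 ]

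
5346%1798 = 1750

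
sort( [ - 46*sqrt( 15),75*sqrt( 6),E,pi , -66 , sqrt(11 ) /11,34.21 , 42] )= [ - 46*sqrt( 15 ), - 66,sqrt( 11 )/11, E,pi,  34.21,42,75*sqrt( 6 )]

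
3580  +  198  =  3778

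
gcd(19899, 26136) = 297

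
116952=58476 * 2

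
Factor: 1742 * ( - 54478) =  - 94900676 = -2^2*13^1*67^1 * 27239^1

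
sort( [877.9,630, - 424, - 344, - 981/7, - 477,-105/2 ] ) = [ - 477, - 424, - 344,  -  981/7, - 105/2, 630 , 877.9]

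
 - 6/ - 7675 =6/7675 = 0.00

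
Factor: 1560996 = 2^2*3^2*131^1  *331^1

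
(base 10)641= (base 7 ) 1604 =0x281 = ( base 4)22001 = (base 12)455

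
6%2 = 0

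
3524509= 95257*37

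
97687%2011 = 1159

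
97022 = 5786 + 91236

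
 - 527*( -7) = 3689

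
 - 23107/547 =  - 43+414/547 = - 42.24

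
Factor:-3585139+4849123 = 1263984= 2^4*3^1*17^1 * 1549^1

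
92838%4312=2286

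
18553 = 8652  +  9901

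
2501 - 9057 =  - 6556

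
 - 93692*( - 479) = 44878468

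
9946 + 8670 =18616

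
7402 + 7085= 14487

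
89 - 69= 20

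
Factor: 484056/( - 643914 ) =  - 324/431 = - 2^2*3^4 *431^(-1 )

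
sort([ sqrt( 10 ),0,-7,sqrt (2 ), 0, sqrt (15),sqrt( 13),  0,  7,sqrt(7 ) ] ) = [ - 7,  0, 0,0, sqrt(2 ),sqrt(7 ),sqrt (10 ),  sqrt( 13 ),sqrt( 15),7]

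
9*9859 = 88731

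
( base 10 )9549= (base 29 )BA8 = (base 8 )22515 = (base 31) 9t1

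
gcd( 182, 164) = 2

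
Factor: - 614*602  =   - 369628 = - 2^2*7^1*43^1*307^1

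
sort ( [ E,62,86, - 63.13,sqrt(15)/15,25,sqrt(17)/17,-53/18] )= [-63.13, - 53/18,sqrt(17 )/17 , sqrt(15 )/15,E,25, 62, 86 ]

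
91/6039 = 91/6039= 0.02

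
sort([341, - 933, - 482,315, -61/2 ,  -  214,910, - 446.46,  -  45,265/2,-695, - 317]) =[ - 933, - 695,  -  482, - 446.46, - 317 ,-214, -45, -61/2,  265/2,315,341, 910 ]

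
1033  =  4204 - 3171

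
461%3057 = 461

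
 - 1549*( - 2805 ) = 4344945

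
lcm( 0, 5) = 0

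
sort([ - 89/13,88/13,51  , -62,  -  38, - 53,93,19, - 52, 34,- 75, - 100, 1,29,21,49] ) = [ - 100,-75,-62, - 53  ,  -  52, - 38, - 89/13,1,88/13, 19,21 , 29, 34,49,51 , 93] 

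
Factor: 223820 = 2^2*5^1*19^2*31^1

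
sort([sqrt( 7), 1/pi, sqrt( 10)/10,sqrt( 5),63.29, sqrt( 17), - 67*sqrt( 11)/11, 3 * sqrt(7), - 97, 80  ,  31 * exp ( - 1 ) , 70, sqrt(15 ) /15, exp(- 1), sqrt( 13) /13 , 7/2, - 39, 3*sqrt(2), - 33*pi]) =[-33 *pi,-97, - 39, - 67 * sqrt ( 11)/11 , sqrt(15 )/15,sqrt(13)/13, sqrt(10 ) /10, 1/pi, exp(-1 ), sqrt( 5 ), sqrt( 7),7/2,sqrt(17), 3*sqrt( 2 ), 3*sqrt (7 ),31*exp( - 1), 63.29,70, 80 ]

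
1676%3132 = 1676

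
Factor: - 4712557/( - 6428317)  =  7^( - 1)*53^(  -  1) * 17327^(  -  1)*4712557^1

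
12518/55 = 1138/5 =227.60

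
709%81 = 61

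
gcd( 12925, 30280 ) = 5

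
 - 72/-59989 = 72/59989  =  0.00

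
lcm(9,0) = 0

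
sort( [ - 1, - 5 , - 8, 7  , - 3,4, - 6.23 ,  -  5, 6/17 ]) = [ - 8, - 6.23, - 5, - 5,-3, - 1, 6/17, 4 , 7 ]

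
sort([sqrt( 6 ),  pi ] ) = [ sqrt( 6),pi ] 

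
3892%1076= 664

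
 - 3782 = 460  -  4242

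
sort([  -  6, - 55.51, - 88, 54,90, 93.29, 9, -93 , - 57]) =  [ - 93, - 88, - 57, - 55.51,-6,9, 54, 90,  93.29]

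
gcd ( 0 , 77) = 77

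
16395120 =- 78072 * (-210) 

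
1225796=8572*143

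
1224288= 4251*288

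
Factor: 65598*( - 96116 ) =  - 2^3*3^1*13^1 * 29^2*24029^1   =  - 6305017368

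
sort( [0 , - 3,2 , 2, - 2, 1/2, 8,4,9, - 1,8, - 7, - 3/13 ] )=[ - 7, - 3, - 2, - 1,-3/13,0 , 1/2 , 2,  2, 4,8,8, 9 ] 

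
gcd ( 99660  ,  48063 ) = 3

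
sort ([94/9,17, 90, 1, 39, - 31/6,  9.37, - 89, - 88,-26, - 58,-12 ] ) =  [ - 89,-88,-58,-26, - 12,  -  31/6,  1, 9.37,94/9,17, 39, 90 ]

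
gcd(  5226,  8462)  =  2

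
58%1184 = 58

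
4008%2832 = 1176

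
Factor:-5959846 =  - 2^1 * 113^1 *26371^1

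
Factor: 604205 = 5^1*7^1*61^1*283^1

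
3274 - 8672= -5398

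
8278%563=396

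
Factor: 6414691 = 599^1*10709^1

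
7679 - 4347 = 3332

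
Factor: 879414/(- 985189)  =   - 2^1*3^1*41^( - 1)*103^1* 1423^1*24029^( - 1)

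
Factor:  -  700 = - 2^2*5^2*7^1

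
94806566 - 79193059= 15613507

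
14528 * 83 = 1205824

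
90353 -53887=36466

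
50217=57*881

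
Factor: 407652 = 2^2*3^1 * 7^1*23^1*211^1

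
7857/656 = 7857/656  =  11.98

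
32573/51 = 32573/51 = 638.69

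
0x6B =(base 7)212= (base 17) 65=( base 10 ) 107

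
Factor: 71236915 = 5^1* 31^1*459593^1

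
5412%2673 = 66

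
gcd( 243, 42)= 3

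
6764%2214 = 122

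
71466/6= 11911 = 11911.00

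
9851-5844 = 4007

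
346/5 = 69+1/5 = 69.20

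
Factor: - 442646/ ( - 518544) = 799/936 = 2^( - 3)*3^ ( - 2 ) * 13^(-1) * 17^1*47^1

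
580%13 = 8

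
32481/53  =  612 + 45/53 = 612.85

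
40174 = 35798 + 4376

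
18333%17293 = 1040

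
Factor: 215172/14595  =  2^2 *3^1*5^( - 1)  *  7^(  -  1 )*43^1= 516/35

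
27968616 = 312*89643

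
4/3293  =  4/3293 = 0.00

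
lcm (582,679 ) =4074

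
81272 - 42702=38570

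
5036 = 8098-3062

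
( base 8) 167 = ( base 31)3Q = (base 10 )119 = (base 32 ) 3n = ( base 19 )65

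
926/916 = 1  +  5/458 = 1.01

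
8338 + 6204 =14542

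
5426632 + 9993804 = 15420436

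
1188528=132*9004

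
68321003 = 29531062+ 38789941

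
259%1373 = 259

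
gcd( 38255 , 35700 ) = 35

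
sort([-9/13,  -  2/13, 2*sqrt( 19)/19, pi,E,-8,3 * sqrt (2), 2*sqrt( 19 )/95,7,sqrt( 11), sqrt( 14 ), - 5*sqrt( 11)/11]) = [-8, - 5*sqrt( 11)/11, - 9/13, - 2/13,  2*sqrt( 19)/95,2*sqrt( 19)/19, E, pi , sqrt( 11), sqrt( 14 ), 3*sqrt( 2) , 7]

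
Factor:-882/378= - 7/3 = - 3^( - 1)*7^1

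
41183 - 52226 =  - 11043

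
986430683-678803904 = 307626779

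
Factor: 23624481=3^1*7874827^1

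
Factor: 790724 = 2^2 * 11^1*17971^1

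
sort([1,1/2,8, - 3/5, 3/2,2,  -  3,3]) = [ - 3, - 3/5, 1/2, 1, 3/2,2, 3,8]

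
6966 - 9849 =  - 2883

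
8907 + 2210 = 11117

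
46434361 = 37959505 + 8474856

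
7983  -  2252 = 5731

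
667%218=13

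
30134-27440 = 2694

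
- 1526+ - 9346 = - 10872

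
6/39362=3/19681=0.00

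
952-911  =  41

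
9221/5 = 1844 + 1/5 = 1844.20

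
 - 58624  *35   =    -  2051840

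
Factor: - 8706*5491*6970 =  - 333198382620 = - 2^2*3^1*5^1 * 17^3*19^1*41^1* 1451^1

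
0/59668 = 0 = 0.00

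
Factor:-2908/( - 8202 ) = 1454/4101  =  2^1 * 3^ ( - 1 )*727^1*1367^( - 1)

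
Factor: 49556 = 2^2*13^1*953^1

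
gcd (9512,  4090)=2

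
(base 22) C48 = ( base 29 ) 70h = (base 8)13420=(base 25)9B4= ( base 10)5904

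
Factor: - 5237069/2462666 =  - 2^( - 1)*19^( - 1)* 47^1*  229^( - 1 )*283^( - 1) * 111427^1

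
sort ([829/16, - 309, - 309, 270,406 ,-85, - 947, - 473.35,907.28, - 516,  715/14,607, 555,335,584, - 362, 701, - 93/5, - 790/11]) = [ - 947, - 516, - 473.35, - 362, - 309, - 309,-85,-790/11,-93/5,715/14, 829/16,270, 335,406,555,584, 607,701, 907.28]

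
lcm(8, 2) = 8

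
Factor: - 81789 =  - 3^1*137^1*199^1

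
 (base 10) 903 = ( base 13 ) 546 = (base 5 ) 12103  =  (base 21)210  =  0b1110000111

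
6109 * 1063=6493867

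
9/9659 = 9/9659 = 0.00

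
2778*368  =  1022304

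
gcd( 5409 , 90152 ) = 1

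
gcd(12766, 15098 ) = 2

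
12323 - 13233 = -910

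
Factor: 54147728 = 2^4*97^1*139^1*251^1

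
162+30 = 192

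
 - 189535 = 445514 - 635049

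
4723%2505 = 2218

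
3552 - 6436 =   -  2884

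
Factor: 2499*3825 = 9558675 =3^3*5^2* 7^2*17^2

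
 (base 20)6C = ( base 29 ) 4g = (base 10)132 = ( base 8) 204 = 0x84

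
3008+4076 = 7084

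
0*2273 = 0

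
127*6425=815975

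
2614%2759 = 2614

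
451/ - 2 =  - 451/2 = - 225.50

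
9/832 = 9/832 = 0.01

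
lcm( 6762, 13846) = 290766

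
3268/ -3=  - 1090 + 2/3  =  - 1089.33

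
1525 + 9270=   10795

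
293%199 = 94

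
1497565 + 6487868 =7985433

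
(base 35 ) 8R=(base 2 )100110011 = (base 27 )BA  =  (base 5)2212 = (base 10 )307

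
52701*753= 39683853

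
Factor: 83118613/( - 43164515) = - 5^ ( - 1 )*37^1 * 43^1*61^( - 1 ) *89^1 * 97^( - 1)*587^1*1459^( - 1 )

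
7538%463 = 130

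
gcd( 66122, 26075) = 7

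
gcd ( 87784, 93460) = 4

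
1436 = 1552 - 116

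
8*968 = 7744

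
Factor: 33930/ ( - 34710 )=- 87/89= - 3^1*29^1*89^( - 1)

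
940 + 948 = 1888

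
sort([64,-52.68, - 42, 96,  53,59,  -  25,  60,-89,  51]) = [-89, - 52.68, -42, - 25, 51, 53 , 59,60, 64,96 ] 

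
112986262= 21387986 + 91598276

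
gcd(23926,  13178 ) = 2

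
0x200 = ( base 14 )288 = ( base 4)20000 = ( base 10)512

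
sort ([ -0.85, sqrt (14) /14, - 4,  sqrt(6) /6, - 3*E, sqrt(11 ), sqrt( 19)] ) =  [  -  3 * E, - 4, - 0.85,sqrt( 14) /14, sqrt( 6)/6, sqrt(11 ), sqrt ( 19) ]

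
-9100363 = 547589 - 9647952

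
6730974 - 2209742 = 4521232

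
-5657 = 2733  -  8390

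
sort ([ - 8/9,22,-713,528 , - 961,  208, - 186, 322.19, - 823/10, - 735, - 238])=[ - 961,-735, - 713, - 238, -186, - 823/10 , - 8/9,22,208, 322.19,528]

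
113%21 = 8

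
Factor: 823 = 823^1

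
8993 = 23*391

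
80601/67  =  1203= 1203.00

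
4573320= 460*9942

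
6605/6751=6605/6751=   0.98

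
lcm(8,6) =24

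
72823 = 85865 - 13042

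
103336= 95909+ 7427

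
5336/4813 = 5336/4813 = 1.11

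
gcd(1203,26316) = 3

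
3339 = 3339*1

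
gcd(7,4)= 1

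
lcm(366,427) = 2562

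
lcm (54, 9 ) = 54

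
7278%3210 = 858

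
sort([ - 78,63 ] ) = [ - 78, 63] 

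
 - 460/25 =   -  19  +  3/5 = - 18.40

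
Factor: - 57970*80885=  -2^1*5^2*7^1*11^1  *  17^1*31^1* 2311^1  =  - 4688903450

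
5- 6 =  - 1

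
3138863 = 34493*91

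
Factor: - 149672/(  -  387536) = 2^( - 1)*353^1*457^ (-1) = 353/914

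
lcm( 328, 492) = 984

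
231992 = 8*28999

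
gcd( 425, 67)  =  1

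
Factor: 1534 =2^1*13^1*59^1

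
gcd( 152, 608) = 152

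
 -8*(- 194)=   1552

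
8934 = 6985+1949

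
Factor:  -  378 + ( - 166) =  - 2^5*17^1 =-  544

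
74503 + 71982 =146485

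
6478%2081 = 235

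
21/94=21/94 = 0.22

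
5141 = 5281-140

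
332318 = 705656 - 373338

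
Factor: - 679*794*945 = - 2^1*3^3*5^1*7^2  *97^1*397^1 = - 509474070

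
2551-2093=458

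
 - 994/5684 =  -1  +  335/406 = -0.17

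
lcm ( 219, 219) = 219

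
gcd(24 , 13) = 1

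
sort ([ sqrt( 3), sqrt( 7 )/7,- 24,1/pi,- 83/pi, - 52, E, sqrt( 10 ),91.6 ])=[ - 52, - 83/pi, - 24, 1/pi, sqrt(7)/7,sqrt ( 3 ), E, sqrt( 10 ), 91.6]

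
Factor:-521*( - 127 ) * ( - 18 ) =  - 1191006 = - 2^1*3^2 * 127^1*521^1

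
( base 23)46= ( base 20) 4i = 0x62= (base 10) 98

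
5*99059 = 495295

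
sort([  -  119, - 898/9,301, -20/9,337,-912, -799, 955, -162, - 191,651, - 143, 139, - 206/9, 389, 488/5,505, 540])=[ -912,- 799, - 191,  -  162, - 143, - 119,-898/9 ,  -  206/9, - 20/9, 488/5,139, 301, 337, 389,505, 540, 651, 955]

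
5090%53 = 2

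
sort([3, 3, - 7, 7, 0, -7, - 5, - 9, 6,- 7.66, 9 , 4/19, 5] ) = [ - 9, - 7.66, - 7, - 7, - 5,0, 4/19,3, 3,5, 6, 7, 9 ] 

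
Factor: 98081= 98081^1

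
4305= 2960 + 1345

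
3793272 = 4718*804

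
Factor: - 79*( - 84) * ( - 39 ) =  - 258804 = - 2^2 * 3^2 * 7^1*13^1*79^1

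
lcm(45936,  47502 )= 4180176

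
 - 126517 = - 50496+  - 76021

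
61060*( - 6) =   -  366360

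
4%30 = 4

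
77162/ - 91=- 77162/91 = - 847.93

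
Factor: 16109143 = 16109143^1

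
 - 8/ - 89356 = 2/22339 = 0.00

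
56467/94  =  600 + 67/94 =600.71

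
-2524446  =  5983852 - 8508298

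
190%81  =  28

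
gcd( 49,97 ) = 1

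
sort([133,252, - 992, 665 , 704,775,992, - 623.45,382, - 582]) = [ - 992,-623.45,-582, 133, 252,382, 665,704,775,992] 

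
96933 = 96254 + 679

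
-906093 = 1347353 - 2253446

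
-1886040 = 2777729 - 4663769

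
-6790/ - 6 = 3395/3 = 1131.67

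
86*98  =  8428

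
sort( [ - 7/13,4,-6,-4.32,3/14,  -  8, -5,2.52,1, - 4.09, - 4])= [ - 8, -6, - 5, - 4.32, - 4.09, - 4, - 7/13,3/14,1, 2.52, 4 ] 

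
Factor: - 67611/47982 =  - 2^( - 1 )*11^( - 1 )*31^1 = - 31/22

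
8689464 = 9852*882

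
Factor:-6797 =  - 7^1*971^1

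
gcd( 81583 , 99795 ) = 1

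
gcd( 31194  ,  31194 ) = 31194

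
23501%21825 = 1676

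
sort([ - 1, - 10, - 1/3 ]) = [ - 10, - 1, - 1/3] 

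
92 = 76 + 16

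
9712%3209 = 85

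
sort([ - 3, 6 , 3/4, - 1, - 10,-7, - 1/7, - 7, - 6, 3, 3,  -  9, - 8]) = [ - 10, - 9, - 8, - 7,- 7, - 6 , - 3,-1, - 1/7, 3/4,  3, 3 , 6]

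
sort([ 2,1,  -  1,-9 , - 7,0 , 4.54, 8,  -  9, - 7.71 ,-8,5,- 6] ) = [ - 9, - 9 , - 8, - 7.71,-7, - 6, - 1,0, 1,2,  4.54,5,8]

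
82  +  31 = 113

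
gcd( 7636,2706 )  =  2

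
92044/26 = 46022/13 = 3540.15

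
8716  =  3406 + 5310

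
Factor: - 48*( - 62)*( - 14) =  - 2^6*3^1  *  7^1*31^1= - 41664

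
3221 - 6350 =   -  3129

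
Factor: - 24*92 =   -  2^5*3^1*23^1 =- 2208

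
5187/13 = 399 = 399.00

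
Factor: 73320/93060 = 26/33 = 2^1*3^(-1)*11^(  -  1 ) * 13^1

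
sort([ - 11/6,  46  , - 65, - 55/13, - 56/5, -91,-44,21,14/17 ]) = [ - 91, - 65,- 44,-56/5 , - 55/13, - 11/6, 14/17,21, 46 ]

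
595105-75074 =520031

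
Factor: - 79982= -2^1*7^1*29^1 * 197^1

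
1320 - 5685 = - 4365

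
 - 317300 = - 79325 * 4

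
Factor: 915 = 3^1*5^1*61^1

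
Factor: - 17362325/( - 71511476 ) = 2^( - 2 )*5^2 * 31^1 * 43^1*521^1*17877869^( - 1) 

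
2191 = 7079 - 4888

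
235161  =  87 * 2703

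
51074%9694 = 2604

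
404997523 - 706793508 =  - 301795985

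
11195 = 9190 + 2005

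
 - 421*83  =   - 34943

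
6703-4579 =2124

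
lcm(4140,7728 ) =115920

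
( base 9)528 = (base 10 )431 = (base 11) 362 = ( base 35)cb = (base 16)1af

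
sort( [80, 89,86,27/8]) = [ 27/8,80, 86,89]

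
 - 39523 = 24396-63919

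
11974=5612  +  6362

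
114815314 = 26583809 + 88231505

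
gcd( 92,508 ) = 4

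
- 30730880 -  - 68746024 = 38015144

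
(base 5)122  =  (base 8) 45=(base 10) 37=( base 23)1e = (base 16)25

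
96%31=3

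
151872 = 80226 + 71646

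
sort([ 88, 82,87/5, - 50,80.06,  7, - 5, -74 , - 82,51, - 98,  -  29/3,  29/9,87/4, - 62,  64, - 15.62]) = [ - 98,-82, - 74,-62, - 50, - 15.62, - 29/3, -5, 29/9, 7, 87/5, 87/4,51, 64 , 80.06, 82,88]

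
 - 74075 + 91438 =17363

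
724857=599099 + 125758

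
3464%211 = 88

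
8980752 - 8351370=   629382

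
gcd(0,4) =4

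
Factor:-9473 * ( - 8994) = 85200162 = 2^1 * 3^1* 1499^1*9473^1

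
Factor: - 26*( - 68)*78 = 137904 = 2^4*3^1*13^2*17^1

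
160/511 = 160/511 = 0.31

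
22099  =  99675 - 77576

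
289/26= 289/26 =11.12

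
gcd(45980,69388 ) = 836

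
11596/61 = 11596/61 = 190.10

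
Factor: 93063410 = 2^1*5^1 * 11^1*113^1*7487^1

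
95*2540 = 241300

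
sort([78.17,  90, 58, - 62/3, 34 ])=[ - 62/3,  34, 58 , 78.17, 90 ]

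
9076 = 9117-41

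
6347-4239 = 2108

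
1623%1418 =205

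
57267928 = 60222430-2954502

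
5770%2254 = 1262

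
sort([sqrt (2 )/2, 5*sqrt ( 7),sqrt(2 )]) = [ sqrt(2 )/2 , sqrt( 2) , 5*sqrt(7)] 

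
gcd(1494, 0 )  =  1494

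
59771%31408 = 28363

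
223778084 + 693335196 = 917113280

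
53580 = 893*60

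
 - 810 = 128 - 938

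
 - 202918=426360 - 629278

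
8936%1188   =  620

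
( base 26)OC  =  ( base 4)21330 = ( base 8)1174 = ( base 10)636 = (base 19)1E9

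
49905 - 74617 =-24712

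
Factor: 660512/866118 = 330256/433059 =2^4*3^ ( - 1) * 11^( - 2 )*1193^( - 1)*20641^1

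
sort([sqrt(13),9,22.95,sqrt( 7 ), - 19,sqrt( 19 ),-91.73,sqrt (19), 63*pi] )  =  [ - 91.73,-19, sqrt( 7),  sqrt( 13 ) , sqrt ( 19 ),sqrt( 19 ), 9,22.95,  63*pi]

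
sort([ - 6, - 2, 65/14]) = [ - 6, - 2, 65/14 ]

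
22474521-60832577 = -38358056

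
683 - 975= - 292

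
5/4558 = 5/4558=   0.00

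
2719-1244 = 1475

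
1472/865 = 1 + 607/865= 1.70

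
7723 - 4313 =3410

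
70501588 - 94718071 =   -  24216483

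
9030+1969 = 10999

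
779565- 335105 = 444460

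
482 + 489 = 971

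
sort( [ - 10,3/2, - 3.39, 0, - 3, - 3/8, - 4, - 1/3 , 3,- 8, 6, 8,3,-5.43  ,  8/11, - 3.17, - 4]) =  [ - 10, - 8 , - 5.43, - 4,  -  4,-3.39, - 3.17, - 3, -3/8, - 1/3,0,8/11, 3/2, 3, 3, 6,8] 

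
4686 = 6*781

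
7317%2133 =918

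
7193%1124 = 449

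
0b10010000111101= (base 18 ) 1ab7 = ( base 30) a97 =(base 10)9277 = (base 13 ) 42B8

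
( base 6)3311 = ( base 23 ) 1A4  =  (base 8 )1373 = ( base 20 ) 1I3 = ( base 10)763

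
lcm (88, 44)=88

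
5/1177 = 5/1177 = 0.00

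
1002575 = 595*1685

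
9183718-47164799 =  - 37981081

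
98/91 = 1+1/13 = 1.08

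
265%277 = 265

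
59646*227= 13539642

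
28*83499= 2337972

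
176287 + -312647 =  - 136360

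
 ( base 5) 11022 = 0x2fa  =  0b1011111010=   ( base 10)762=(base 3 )1001020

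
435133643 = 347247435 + 87886208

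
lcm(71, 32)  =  2272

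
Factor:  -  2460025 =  - 5^2*19^1*5179^1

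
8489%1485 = 1064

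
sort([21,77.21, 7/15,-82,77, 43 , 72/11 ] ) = [  -  82,  7/15, 72/11,21,43  ,  77, 77.21]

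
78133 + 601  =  78734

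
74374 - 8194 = 66180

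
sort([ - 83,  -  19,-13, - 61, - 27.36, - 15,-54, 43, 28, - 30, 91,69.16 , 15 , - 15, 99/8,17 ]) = [ -83, - 61, - 54, - 30, - 27.36, - 19, - 15, - 15, - 13,99/8, 15,17, 28, 43, 69.16, 91]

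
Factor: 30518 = 2^1*15259^1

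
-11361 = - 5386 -5975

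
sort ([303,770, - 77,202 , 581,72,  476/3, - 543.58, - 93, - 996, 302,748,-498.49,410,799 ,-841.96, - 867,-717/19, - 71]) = [ - 996, - 867,-841.96,  -  543.58, - 498.49, - 93,  -  77, - 71 , - 717/19,  72,476/3,  202,302,303,410,581,748,770,799 ]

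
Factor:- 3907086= -2^1*3^1 * 651181^1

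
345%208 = 137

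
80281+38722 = 119003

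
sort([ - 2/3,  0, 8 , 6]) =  [ - 2/3,0, 6, 8 ]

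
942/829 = 1 + 113/829=1.14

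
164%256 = 164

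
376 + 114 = 490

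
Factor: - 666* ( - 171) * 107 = 2^1*3^4 * 19^1*37^1*107^1  =  12185802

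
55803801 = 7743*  7207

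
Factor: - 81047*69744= - 2^4*3^1*1453^1*81047^1 = - 5652541968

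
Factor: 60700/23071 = 2^2*5^2*607^1*23071^(-1 )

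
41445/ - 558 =-75+45/62 =- 74.27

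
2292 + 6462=8754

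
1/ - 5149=-1 + 5148/5149 = - 0.00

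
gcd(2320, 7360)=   80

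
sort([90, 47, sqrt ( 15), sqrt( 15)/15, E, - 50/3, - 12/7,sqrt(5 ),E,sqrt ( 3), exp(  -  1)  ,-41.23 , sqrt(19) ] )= [ - 41.23,-50/3, - 12/7, sqrt( 15) /15, exp ( - 1),sqrt (3), sqrt(5),E,  E,sqrt ( 15), sqrt(19) , 47 , 90 ] 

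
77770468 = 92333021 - 14562553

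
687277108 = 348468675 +338808433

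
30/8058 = 5/1343 = 0.00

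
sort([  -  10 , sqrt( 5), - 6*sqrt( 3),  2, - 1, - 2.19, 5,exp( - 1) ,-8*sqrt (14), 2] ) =[ - 8*sqrt( 14 ), - 6*sqrt(3) , - 10, - 2.19,  -  1, exp( - 1 ), 2, 2, sqrt( 5 ), 5]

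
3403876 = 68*50057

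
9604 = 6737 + 2867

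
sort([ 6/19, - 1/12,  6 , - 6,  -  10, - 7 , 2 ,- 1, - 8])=[- 10, - 8,-7, - 6,-1, - 1/12,6/19 , 2, 6 ] 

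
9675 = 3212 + 6463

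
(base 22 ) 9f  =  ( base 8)325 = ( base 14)113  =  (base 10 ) 213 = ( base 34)69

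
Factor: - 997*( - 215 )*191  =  5^1*43^1*191^1*997^1 = 40941805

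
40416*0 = 0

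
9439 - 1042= 8397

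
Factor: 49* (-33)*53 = - 85701 = -3^1 * 7^2*11^1 * 53^1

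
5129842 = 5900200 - 770358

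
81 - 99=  - 18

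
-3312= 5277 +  - 8589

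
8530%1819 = 1254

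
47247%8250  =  5997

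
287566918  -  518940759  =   - 231373841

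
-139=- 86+-53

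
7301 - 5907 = 1394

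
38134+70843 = 108977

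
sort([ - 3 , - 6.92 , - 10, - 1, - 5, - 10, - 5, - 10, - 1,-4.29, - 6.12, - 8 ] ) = [-10,- 10, - 10, - 8,-6.92, - 6.12, - 5, - 5, - 4.29, -3, - 1, - 1]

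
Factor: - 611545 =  - 5^1*11^1* 11119^1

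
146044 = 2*73022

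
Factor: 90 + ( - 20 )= 2^1*5^1 * 7^1= 70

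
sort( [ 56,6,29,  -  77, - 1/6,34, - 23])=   [ - 77, - 23, - 1/6,6, 29,34,56]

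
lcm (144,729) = 11664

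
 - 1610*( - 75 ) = 120750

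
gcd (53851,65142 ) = 7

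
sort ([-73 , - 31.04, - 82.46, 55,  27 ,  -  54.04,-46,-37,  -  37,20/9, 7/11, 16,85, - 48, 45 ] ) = [-82.46, - 73, - 54.04, - 48 , - 46,  -  37, - 37, - 31.04,  7/11,20/9 , 16, 27,  45,55,85 ] 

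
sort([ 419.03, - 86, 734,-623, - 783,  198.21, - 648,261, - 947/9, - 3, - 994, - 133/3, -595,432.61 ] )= [-994, - 783, - 648, - 623 , - 595, - 947/9, - 86,  -  133/3, - 3,198.21 , 261,  419.03, 432.61 , 734] 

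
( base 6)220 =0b1010100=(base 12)70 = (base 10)84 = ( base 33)2i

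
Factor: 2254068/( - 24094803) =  - 751356/8031601 = - 2^2 * 3^5*547^(- 1)*773^1 * 14683^( -1 )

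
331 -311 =20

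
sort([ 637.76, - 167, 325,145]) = [ - 167, 145, 325,  637.76]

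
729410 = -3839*( - 190)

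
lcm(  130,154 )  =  10010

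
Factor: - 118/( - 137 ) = 2^1*59^1*137^( -1 )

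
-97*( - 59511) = 5772567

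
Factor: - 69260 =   -  2^2*5^1*3463^1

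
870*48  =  41760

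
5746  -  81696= - 75950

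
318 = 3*106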